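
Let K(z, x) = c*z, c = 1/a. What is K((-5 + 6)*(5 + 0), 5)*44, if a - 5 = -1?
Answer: 55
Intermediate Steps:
a = 4 (a = 5 - 1 = 4)
c = ¼ (c = 1/4 = ¼ ≈ 0.25000)
K(z, x) = z/4
K((-5 + 6)*(5 + 0), 5)*44 = (((-5 + 6)*(5 + 0))/4)*44 = ((1*5)/4)*44 = ((¼)*5)*44 = (5/4)*44 = 55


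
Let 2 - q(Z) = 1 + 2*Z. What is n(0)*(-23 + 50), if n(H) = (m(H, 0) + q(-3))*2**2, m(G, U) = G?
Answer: 756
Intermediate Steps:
q(Z) = 1 - 2*Z (q(Z) = 2 - (1 + 2*Z) = 2 + (-1 - 2*Z) = 1 - 2*Z)
n(H) = 28 + 4*H (n(H) = (H + (1 - 2*(-3)))*2**2 = (H + (1 + 6))*4 = (H + 7)*4 = (7 + H)*4 = 28 + 4*H)
n(0)*(-23 + 50) = (28 + 4*0)*(-23 + 50) = (28 + 0)*27 = 28*27 = 756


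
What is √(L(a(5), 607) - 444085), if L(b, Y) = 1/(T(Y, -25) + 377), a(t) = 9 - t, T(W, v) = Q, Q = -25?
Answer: I*√3438994218/88 ≈ 666.4*I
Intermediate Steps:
T(W, v) = -25
L(b, Y) = 1/352 (L(b, Y) = 1/(-25 + 377) = 1/352)
√(L(a(5), 607) - 444085) = √(1/352 - 444085) = √(-156317919/352) = I*√3438994218/88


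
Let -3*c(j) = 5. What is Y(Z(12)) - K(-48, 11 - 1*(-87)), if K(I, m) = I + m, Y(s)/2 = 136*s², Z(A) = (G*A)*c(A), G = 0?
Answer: -50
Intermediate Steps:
c(j) = -5/3 (c(j) = -⅓*5 = -5/3)
Z(A) = 0 (Z(A) = (0*A)*(-5/3) = 0*(-5/3) = 0)
Y(s) = 272*s² (Y(s) = 2*(136*s²) = 272*s²)
Y(Z(12)) - K(-48, 11 - 1*(-87)) = 272*0² - (-48 + (11 - 1*(-87))) = 272*0 - (-48 + (11 + 87)) = 0 - (-48 + 98) = 0 - 1*50 = 0 - 50 = -50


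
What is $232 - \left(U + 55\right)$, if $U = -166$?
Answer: $343$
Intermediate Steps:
$232 - \left(U + 55\right) = 232 - \left(-166 + 55\right) = 232 - -111 = 232 + 111 = 343$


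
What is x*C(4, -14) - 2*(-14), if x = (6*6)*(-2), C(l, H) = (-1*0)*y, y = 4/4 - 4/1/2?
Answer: 28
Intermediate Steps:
y = -1 (y = 4*(¼) - 4*1*(½) = 1 - 4*½ = 1 - 2 = -1)
C(l, H) = 0 (C(l, H) = -1*0*(-1) = 0*(-1) = 0)
x = -72 (x = 36*(-2) = -72)
x*C(4, -14) - 2*(-14) = -72*0 - 2*(-14) = 0 + 28 = 28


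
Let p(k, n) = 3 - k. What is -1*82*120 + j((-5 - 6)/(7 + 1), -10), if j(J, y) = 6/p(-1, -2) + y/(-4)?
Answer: -9836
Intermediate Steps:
j(J, y) = 3/2 - y/4 (j(J, y) = 6/(3 - 1*(-1)) + y/(-4) = 6/(3 + 1) + y*(-1/4) = 6/4 - y/4 = 6*(1/4) - y/4 = 3/2 - y/4)
-1*82*120 + j((-5 - 6)/(7 + 1), -10) = -1*82*120 + (3/2 - 1/4*(-10)) = -82*120 + (3/2 + 5/2) = -9840 + 4 = -9836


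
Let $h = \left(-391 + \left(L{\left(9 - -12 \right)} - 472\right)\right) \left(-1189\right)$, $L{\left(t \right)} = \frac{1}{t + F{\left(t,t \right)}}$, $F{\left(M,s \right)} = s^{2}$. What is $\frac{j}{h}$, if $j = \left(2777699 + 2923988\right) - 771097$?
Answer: $\frac{455586516}{94812049} \approx 4.8052$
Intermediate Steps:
$L{\left(t \right)} = \frac{1}{t + t^{2}}$
$j = 4930590$ ($j = 5701687 - 771097 = 4930590$)
$h = \frac{474060245}{462}$ ($h = \left(-391 - \left(472 - \frac{1}{\left(9 - -12\right) \left(1 + \left(9 - -12\right)\right)}\right)\right) \left(-1189\right) = \left(-391 - \left(472 - \frac{1}{\left(9 + 12\right) \left(1 + \left(9 + 12\right)\right)}\right)\right) \left(-1189\right) = \left(-391 - \left(472 - \frac{1}{21 \left(1 + 21\right)}\right)\right) \left(-1189\right) = \left(-391 - \left(472 - \frac{1}{21 \cdot 22}\right)\right) \left(-1189\right) = \left(-391 + \left(\frac{1}{21} \cdot \frac{1}{22} - 472\right)\right) \left(-1189\right) = \left(-391 + \left(\frac{1}{462} - 472\right)\right) \left(-1189\right) = \left(-391 - \frac{218063}{462}\right) \left(-1189\right) = \left(- \frac{398705}{462}\right) \left(-1189\right) = \frac{474060245}{462} \approx 1.0261 \cdot 10^{6}$)
$\frac{j}{h} = \frac{4930590}{\frac{474060245}{462}} = 4930590 \cdot \frac{462}{474060245} = \frac{455586516}{94812049}$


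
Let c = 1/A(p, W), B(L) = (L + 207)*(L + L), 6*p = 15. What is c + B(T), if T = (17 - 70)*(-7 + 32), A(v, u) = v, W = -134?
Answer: 14813502/5 ≈ 2.9627e+6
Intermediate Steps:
p = 5/2 (p = (1/6)*15 = 5/2 ≈ 2.5000)
T = -1325 (T = -53*25 = -1325)
B(L) = 2*L*(207 + L) (B(L) = (207 + L)*(2*L) = 2*L*(207 + L))
c = 2/5 (c = 1/(5/2) = 2/5 ≈ 0.40000)
c + B(T) = 2/5 + 2*(-1325)*(207 - 1325) = 2/5 + 2*(-1325)*(-1118) = 2/5 + 2962700 = 14813502/5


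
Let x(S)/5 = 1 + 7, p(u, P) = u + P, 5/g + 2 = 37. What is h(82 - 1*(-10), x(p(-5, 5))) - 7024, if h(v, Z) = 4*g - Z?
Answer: -49444/7 ≈ -7063.4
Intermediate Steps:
g = ⅐ (g = 5/(-2 + 37) = 5/35 = 5*(1/35) = ⅐ ≈ 0.14286)
p(u, P) = P + u
x(S) = 40 (x(S) = 5*(1 + 7) = 5*8 = 40)
h(v, Z) = 4/7 - Z (h(v, Z) = 4*(⅐) - Z = 4/7 - Z)
h(82 - 1*(-10), x(p(-5, 5))) - 7024 = (4/7 - 1*40) - 7024 = (4/7 - 40) - 7024 = -276/7 - 7024 = -49444/7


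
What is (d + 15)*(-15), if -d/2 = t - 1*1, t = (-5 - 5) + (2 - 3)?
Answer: -585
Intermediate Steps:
t = -11 (t = -10 - 1 = -11)
d = 24 (d = -2*(-11 - 1*1) = -2*(-11 - 1) = -2*(-12) = 24)
(d + 15)*(-15) = (24 + 15)*(-15) = 39*(-15) = -585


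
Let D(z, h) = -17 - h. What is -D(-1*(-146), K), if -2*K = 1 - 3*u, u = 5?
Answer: 24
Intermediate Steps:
K = 7 (K = -(1 - 3*5)/2 = -(1 - 15)/2 = -1/2*(-14) = 7)
-D(-1*(-146), K) = -(-17 - 1*7) = -(-17 - 7) = -1*(-24) = 24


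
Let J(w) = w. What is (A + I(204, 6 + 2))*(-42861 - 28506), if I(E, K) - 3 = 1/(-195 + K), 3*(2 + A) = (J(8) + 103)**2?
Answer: -54823772565/187 ≈ -2.9318e+8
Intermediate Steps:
A = 4105 (A = -2 + (8 + 103)**2/3 = -2 + (1/3)*111**2 = -2 + (1/3)*12321 = -2 + 4107 = 4105)
I(E, K) = 3 + 1/(-195 + K)
(A + I(204, 6 + 2))*(-42861 - 28506) = (4105 + (-584 + 3*(6 + 2))/(-195 + (6 + 2)))*(-42861 - 28506) = (4105 + (-584 + 3*8)/(-195 + 8))*(-71367) = (4105 + (-584 + 24)/(-187))*(-71367) = (4105 - 1/187*(-560))*(-71367) = (4105 + 560/187)*(-71367) = (768195/187)*(-71367) = -54823772565/187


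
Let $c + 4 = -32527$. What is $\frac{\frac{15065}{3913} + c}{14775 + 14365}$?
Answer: $- \frac{63639369}{57012410} \approx -1.1162$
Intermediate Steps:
$c = -32531$ ($c = -4 - 32527 = -32531$)
$\frac{\frac{15065}{3913} + c}{14775 + 14365} = \frac{\frac{15065}{3913} - 32531}{14775 + 14365} = \frac{15065 \cdot \frac{1}{3913} - 32531}{29140} = \left(\frac{15065}{3913} - 32531\right) \frac{1}{29140} = \left(- \frac{127278738}{3913}\right) \frac{1}{29140} = - \frac{63639369}{57012410}$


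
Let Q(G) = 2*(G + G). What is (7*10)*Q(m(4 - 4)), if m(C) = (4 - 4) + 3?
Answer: 840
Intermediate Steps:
m(C) = 3 (m(C) = 0 + 3 = 3)
Q(G) = 4*G (Q(G) = 2*(2*G) = 4*G)
(7*10)*Q(m(4 - 4)) = (7*10)*(4*3) = 70*12 = 840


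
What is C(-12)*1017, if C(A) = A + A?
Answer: -24408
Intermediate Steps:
C(A) = 2*A
C(-12)*1017 = (2*(-12))*1017 = -24*1017 = -24408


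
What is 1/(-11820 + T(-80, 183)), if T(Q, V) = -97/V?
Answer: -183/2163157 ≈ -8.4599e-5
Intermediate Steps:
1/(-11820 + T(-80, 183)) = 1/(-11820 - 97/183) = 1/(-2163157/183) = -183/2163157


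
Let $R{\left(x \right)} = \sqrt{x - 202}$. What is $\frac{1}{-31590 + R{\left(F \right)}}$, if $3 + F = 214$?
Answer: $- \frac{1}{31587} \approx -3.1659 \cdot 10^{-5}$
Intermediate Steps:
$F = 211$ ($F = -3 + 214 = 211$)
$R{\left(x \right)} = \sqrt{-202 + x}$
$\frac{1}{-31590 + R{\left(F \right)}} = \frac{1}{-31590 + \sqrt{-202 + 211}} = \frac{1}{-31590 + \sqrt{9}} = \frac{1}{-31590 + 3} = \frac{1}{-31587} = - \frac{1}{31587}$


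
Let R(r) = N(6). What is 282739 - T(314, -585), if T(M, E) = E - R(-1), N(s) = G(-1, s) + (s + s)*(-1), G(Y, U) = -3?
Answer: 283309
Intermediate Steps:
N(s) = -3 - 2*s (N(s) = -3 + (s + s)*(-1) = -3 + (2*s)*(-1) = -3 - 2*s)
R(r) = -15 (R(r) = -3 - 2*6 = -3 - 12 = -15)
T(M, E) = 15 + E (T(M, E) = E - 1*(-15) = E + 15 = 15 + E)
282739 - T(314, -585) = 282739 - (15 - 585) = 282739 - 1*(-570) = 282739 + 570 = 283309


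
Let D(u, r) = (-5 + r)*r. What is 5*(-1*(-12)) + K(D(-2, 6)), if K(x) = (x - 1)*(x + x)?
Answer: 120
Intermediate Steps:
D(u, r) = r*(-5 + r)
K(x) = 2*x*(-1 + x) (K(x) = (-1 + x)*(2*x) = 2*x*(-1 + x))
5*(-1*(-12)) + K(D(-2, 6)) = 5*(-1*(-12)) + 2*(6*(-5 + 6))*(-1 + 6*(-5 + 6)) = 5*12 + 2*(6*1)*(-1 + 6*1) = 60 + 2*6*(-1 + 6) = 60 + 2*6*5 = 60 + 60 = 120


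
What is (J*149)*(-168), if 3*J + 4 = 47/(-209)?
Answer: 7367752/209 ≈ 35252.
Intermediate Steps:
J = -883/627 (J = -4/3 + (47/(-209))/3 = -4/3 + (47*(-1/209))/3 = -4/3 + (⅓)*(-47/209) = -4/3 - 47/627 = -883/627 ≈ -1.4083)
(J*149)*(-168) = -883/627*149*(-168) = -131567/627*(-168) = 7367752/209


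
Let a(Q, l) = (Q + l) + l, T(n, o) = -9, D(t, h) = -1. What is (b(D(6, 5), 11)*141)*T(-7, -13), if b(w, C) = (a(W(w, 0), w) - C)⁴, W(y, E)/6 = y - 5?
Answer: -7315532469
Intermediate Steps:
W(y, E) = -30 + 6*y (W(y, E) = 6*(y - 5) = 6*(-5 + y) = -30 + 6*y)
a(Q, l) = Q + 2*l
b(w, C) = (-30 - C + 8*w)⁴ (b(w, C) = (((-30 + 6*w) + 2*w) - C)⁴ = ((-30 + 8*w) - C)⁴ = (-30 - C + 8*w)⁴)
(b(D(6, 5), 11)*141)*T(-7, -13) = ((30 + 11 - 8*(-1))⁴*141)*(-9) = ((30 + 11 + 8)⁴*141)*(-9) = (49⁴*141)*(-9) = (5764801*141)*(-9) = 812836941*(-9) = -7315532469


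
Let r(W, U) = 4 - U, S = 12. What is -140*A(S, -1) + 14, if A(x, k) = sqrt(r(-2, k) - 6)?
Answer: 14 - 140*I ≈ 14.0 - 140.0*I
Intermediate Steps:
A(x, k) = sqrt(-2 - k) (A(x, k) = sqrt((4 - k) - 6) = sqrt(-2 - k))
-140*A(S, -1) + 14 = -140*sqrt(-2 - 1*(-1)) + 14 = -140*sqrt(-2 + 1) + 14 = -140*I + 14 = 14 - 140*I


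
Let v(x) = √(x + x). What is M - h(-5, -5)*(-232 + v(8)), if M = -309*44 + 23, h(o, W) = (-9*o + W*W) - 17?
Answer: -1489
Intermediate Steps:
v(x) = √2*√x (v(x) = √(2*x) = √2*√x)
h(o, W) = -17 + W² - 9*o (h(o, W) = (-9*o + W²) - 17 = (W² - 9*o) - 17 = -17 + W² - 9*o)
M = -13573 (M = -13596 + 23 = -13573)
M - h(-5, -5)*(-232 + v(8)) = -13573 - (-17 + (-5)² - 9*(-5))*(-232 + √2*√8) = -13573 - (-17 + 25 + 45)*(-232 + √2*(2*√2)) = -13573 - 53*(-232 + 4) = -13573 - 53*(-228) = -13573 - 1*(-12084) = -13573 + 12084 = -1489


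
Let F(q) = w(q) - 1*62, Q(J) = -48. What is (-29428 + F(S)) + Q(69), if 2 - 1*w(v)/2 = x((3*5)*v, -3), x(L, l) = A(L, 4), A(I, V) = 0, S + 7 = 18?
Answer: -29534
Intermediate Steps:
S = 11 (S = -7 + 18 = 11)
x(L, l) = 0
w(v) = 4 (w(v) = 4 - 2*0 = 4 + 0 = 4)
F(q) = -58 (F(q) = 4 - 1*62 = 4 - 62 = -58)
(-29428 + F(S)) + Q(69) = (-29428 - 58) - 48 = -29486 - 48 = -29534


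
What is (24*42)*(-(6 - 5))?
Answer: -1008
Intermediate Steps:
(24*42)*(-(6 - 5)) = 1008*(-1*1) = 1008*(-1) = -1008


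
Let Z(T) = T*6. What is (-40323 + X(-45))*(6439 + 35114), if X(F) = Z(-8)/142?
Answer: -118964452221/71 ≈ -1.6756e+9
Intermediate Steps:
Z(T) = 6*T
X(F) = -24/71 (X(F) = (6*(-8))/142 = -48*1/142 = -24/71)
(-40323 + X(-45))*(6439 + 35114) = (-40323 - 24/71)*(6439 + 35114) = -2862957/71*41553 = -118964452221/71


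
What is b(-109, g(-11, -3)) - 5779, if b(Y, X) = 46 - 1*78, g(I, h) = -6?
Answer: -5811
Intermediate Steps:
b(Y, X) = -32 (b(Y, X) = 46 - 78 = -32)
b(-109, g(-11, -3)) - 5779 = -32 - 5779 = -5811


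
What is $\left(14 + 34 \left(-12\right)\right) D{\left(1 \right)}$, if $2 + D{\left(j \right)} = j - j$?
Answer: $788$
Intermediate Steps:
$D{\left(j \right)} = -2$ ($D{\left(j \right)} = -2 + \left(j - j\right) = -2 + 0 = -2$)
$\left(14 + 34 \left(-12\right)\right) D{\left(1 \right)} = \left(14 + 34 \left(-12\right)\right) \left(-2\right) = \left(14 - 408\right) \left(-2\right) = \left(-394\right) \left(-2\right) = 788$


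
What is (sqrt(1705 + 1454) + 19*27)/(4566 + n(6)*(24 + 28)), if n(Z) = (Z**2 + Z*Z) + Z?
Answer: 57/958 + sqrt(39)/958 ≈ 0.066018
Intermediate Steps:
n(Z) = Z + 2*Z**2 (n(Z) = (Z**2 + Z**2) + Z = 2*Z**2 + Z = Z + 2*Z**2)
(sqrt(1705 + 1454) + 19*27)/(4566 + n(6)*(24 + 28)) = (sqrt(1705 + 1454) + 19*27)/(4566 + (6*(1 + 2*6))*(24 + 28)) = (sqrt(3159) + 513)/(4566 + (6*(1 + 12))*52) = (9*sqrt(39) + 513)/(4566 + (6*13)*52) = (513 + 9*sqrt(39))/(4566 + 78*52) = (513 + 9*sqrt(39))/(4566 + 4056) = (513 + 9*sqrt(39))/8622 = (513 + 9*sqrt(39))*(1/8622) = 57/958 + sqrt(39)/958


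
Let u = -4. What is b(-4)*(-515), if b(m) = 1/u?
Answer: 515/4 ≈ 128.75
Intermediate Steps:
b(m) = -¼ (b(m) = 1/(-4) = -¼)
b(-4)*(-515) = -¼*(-515) = 515/4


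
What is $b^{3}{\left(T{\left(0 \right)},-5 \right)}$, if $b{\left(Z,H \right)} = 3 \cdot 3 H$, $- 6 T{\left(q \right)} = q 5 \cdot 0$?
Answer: $-91125$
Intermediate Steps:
$T{\left(q \right)} = 0$ ($T{\left(q \right)} = - \frac{q 5 \cdot 0}{6} = - \frac{5 q 0}{6} = \left(- \frac{1}{6}\right) 0 = 0$)
$b{\left(Z,H \right)} = 9 H$
$b^{3}{\left(T{\left(0 \right)},-5 \right)} = \left(9 \left(-5\right)\right)^{3} = \left(-45\right)^{3} = -91125$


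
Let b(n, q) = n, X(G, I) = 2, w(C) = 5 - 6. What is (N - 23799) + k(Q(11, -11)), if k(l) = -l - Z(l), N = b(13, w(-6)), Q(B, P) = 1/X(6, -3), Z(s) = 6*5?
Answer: -47633/2 ≈ -23817.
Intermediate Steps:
w(C) = -1
Z(s) = 30
Q(B, P) = ½ (Q(B, P) = 1/2 = ½)
N = 13
k(l) = -30 - l (k(l) = -l - 1*30 = -l - 30 = -30 - l)
(N - 23799) + k(Q(11, -11)) = (13 - 23799) + (-30 - 1*½) = -23786 + (-30 - ½) = -23786 - 61/2 = -47633/2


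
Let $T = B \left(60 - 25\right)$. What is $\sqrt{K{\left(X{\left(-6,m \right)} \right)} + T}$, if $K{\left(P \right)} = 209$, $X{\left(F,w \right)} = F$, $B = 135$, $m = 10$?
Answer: $\sqrt{4934} \approx 70.242$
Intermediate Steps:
$T = 4725$ ($T = 135 \left(60 - 25\right) = 135 \cdot 35 = 4725$)
$\sqrt{K{\left(X{\left(-6,m \right)} \right)} + T} = \sqrt{209 + 4725} = \sqrt{4934}$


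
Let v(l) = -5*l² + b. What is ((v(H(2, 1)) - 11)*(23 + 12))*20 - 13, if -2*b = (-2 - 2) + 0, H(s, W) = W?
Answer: -9813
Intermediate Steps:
b = 2 (b = -((-2 - 2) + 0)/2 = -(-4 + 0)/2 = -½*(-4) = 2)
v(l) = 2 - 5*l² (v(l) = -5*l² + 2 = 2 - 5*l²)
((v(H(2, 1)) - 11)*(23 + 12))*20 - 13 = (((2 - 5*1²) - 11)*(23 + 12))*20 - 13 = (((2 - 5*1) - 11)*35)*20 - 13 = (((2 - 5) - 11)*35)*20 - 13 = ((-3 - 11)*35)*20 - 13 = -14*35*20 - 13 = -490*20 - 13 = -9800 - 13 = -9813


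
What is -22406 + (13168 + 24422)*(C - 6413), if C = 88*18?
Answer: -181544516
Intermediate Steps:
C = 1584
-22406 + (13168 + 24422)*(C - 6413) = -22406 + (13168 + 24422)*(1584 - 6413) = -22406 + 37590*(-4829) = -22406 - 181522110 = -181544516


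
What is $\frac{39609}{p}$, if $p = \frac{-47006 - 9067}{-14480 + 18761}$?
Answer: $- \frac{56522043}{18691} \approx -3024.0$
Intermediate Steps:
$p = - \frac{18691}{1427}$ ($p = - \frac{56073}{4281} = \left(-56073\right) \frac{1}{4281} = - \frac{18691}{1427} \approx -13.098$)
$\frac{39609}{p} = \frac{39609}{- \frac{18691}{1427}} = 39609 \left(- \frac{1427}{18691}\right) = - \frac{56522043}{18691}$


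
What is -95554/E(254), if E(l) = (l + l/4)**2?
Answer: -382216/403225 ≈ -0.94790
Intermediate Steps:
E(l) = 25*l**2/16 (E(l) = (l + l*(1/4))**2 = (l + l/4)**2 = (5*l/4)**2 = 25*l**2/16)
-95554/E(254) = -95554/((25/16)*254**2) = -95554/((25/16)*64516) = -95554/403225/4 = -95554*4/403225 = -382216/403225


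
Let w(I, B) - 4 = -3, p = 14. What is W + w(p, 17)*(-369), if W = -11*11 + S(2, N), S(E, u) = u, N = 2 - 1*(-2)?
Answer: -486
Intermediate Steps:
w(I, B) = 1 (w(I, B) = 4 - 3 = 1)
N = 4 (N = 2 + 2 = 4)
W = -117 (W = -11*11 + 4 = -121 + 4 = -117)
W + w(p, 17)*(-369) = -117 + 1*(-369) = -117 - 369 = -486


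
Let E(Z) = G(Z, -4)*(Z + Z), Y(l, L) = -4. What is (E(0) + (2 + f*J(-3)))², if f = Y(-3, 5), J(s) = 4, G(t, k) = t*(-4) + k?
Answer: 196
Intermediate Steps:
G(t, k) = k - 4*t (G(t, k) = -4*t + k = k - 4*t)
f = -4
E(Z) = 2*Z*(-4 - 4*Z) (E(Z) = (-4 - 4*Z)*(Z + Z) = (-4 - 4*Z)*(2*Z) = 2*Z*(-4 - 4*Z))
(E(0) + (2 + f*J(-3)))² = (-8*0*(1 + 0) + (2 - 4*4))² = (-8*0*1 + (2 - 16))² = (0 - 14)² = (-14)² = 196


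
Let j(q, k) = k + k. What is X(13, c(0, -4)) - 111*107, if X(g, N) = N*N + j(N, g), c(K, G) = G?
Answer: -11835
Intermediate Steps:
j(q, k) = 2*k
X(g, N) = N**2 + 2*g (X(g, N) = N*N + 2*g = N**2 + 2*g)
X(13, c(0, -4)) - 111*107 = ((-4)**2 + 2*13) - 111*107 = (16 + 26) - 11877 = 42 - 11877 = -11835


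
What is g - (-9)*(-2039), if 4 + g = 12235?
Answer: -6120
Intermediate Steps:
g = 12231 (g = -4 + 12235 = 12231)
g - (-9)*(-2039) = 12231 - (-9)*(-2039) = 12231 - 1*18351 = 12231 - 18351 = -6120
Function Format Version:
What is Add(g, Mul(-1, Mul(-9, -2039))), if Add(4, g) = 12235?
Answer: -6120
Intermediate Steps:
g = 12231 (g = Add(-4, 12235) = 12231)
Add(g, Mul(-1, Mul(-9, -2039))) = Add(12231, Mul(-1, Mul(-9, -2039))) = Add(12231, Mul(-1, 18351)) = Add(12231, -18351) = -6120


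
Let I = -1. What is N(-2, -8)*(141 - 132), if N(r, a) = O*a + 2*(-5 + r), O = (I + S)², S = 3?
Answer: -414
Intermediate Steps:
O = 4 (O = (-1 + 3)² = 2² = 4)
N(r, a) = -10 + 2*r + 4*a (N(r, a) = 4*a + 2*(-5 + r) = 4*a + (-10 + 2*r) = -10 + 2*r + 4*a)
N(-2, -8)*(141 - 132) = (-10 + 2*(-2) + 4*(-8))*(141 - 132) = (-10 - 4 - 32)*9 = -46*9 = -414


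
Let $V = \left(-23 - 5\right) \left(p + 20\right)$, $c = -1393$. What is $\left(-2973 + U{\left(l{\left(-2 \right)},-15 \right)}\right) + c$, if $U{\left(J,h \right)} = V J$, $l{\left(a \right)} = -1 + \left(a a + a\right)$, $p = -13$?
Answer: $-4562$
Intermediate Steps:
$l{\left(a \right)} = -1 + a + a^{2}$ ($l{\left(a \right)} = -1 + \left(a^{2} + a\right) = -1 + \left(a + a^{2}\right) = -1 + a + a^{2}$)
$V = -196$ ($V = \left(-23 - 5\right) \left(-13 + 20\right) = \left(-28\right) 7 = -196$)
$U{\left(J,h \right)} = - 196 J$
$\left(-2973 + U{\left(l{\left(-2 \right)},-15 \right)}\right) + c = \left(-2973 - 196 \left(-1 - 2 + \left(-2\right)^{2}\right)\right) - 1393 = \left(-2973 - 196 \left(-1 - 2 + 4\right)\right) - 1393 = \left(-2973 - 196\right) - 1393 = -3169 - 1393 = -4562$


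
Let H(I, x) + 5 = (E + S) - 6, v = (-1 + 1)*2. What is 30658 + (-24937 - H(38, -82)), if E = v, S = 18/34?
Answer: 97435/17 ≈ 5731.5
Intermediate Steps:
S = 9/17 (S = 18*(1/34) = 9/17 ≈ 0.52941)
v = 0 (v = 0*2 = 0)
E = 0
H(I, x) = -178/17 (H(I, x) = -5 + ((0 + 9/17) - 6) = -5 + (9/17 - 6) = -5 - 93/17 = -178/17)
30658 + (-24937 - H(38, -82)) = 30658 + (-24937 - 1*(-178/17)) = 30658 + (-24937 + 178/17) = 30658 - 423751/17 = 97435/17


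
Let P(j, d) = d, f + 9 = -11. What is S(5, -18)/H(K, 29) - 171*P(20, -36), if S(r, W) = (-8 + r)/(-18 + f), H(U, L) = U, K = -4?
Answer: 935709/152 ≈ 6156.0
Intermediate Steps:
f = -20 (f = -9 - 11 = -20)
S(r, W) = 4/19 - r/38 (S(r, W) = (-8 + r)/(-18 - 20) = (-8 + r)/(-38) = (-8 + r)*(-1/38) = 4/19 - r/38)
S(5, -18)/H(K, 29) - 171*P(20, -36) = (4/19 - 1/38*5)/(-4) - 171*(-36) = (4/19 - 5/38)*(-1/4) + 6156 = (3/38)*(-1/4) + 6156 = -3/152 + 6156 = 935709/152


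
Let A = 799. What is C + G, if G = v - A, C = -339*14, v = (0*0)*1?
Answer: -5545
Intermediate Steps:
v = 0 (v = 0*1 = 0)
C = -4746
G = -799 (G = 0 - 1*799 = 0 - 799 = -799)
C + G = -4746 - 799 = -5545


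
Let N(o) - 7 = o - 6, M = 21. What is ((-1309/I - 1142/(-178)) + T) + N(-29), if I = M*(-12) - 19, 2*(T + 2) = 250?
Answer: 2562547/24119 ≈ 106.25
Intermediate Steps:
T = 123 (T = -2 + (½)*250 = -2 + 125 = 123)
I = -271 (I = 21*(-12) - 19 = -252 - 19 = -271)
N(o) = 1 + o (N(o) = 7 + (o - 6) = 7 + (-6 + o) = 1 + o)
((-1309/I - 1142/(-178)) + T) + N(-29) = ((-1309/(-271) - 1142/(-178)) + 123) + (1 - 29) = ((-1309*(-1/271) - 1142*(-1/178)) + 123) - 28 = ((1309/271 + 571/89) + 123) - 28 = (271242/24119 + 123) - 28 = 3237879/24119 - 28 = 2562547/24119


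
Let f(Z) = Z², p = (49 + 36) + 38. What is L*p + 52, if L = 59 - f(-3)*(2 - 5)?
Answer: 10630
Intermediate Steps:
p = 123 (p = 85 + 38 = 123)
L = 86 (L = 59 - (-3)²*(2 - 5) = 59 - 9*(-3) = 59 - 1*(-27) = 59 + 27 = 86)
L*p + 52 = 86*123 + 52 = 10578 + 52 = 10630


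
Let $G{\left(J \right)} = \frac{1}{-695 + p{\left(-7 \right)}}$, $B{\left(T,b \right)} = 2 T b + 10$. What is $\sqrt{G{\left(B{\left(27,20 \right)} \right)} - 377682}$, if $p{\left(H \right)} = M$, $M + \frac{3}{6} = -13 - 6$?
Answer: $\frac{2 i \sqrt{192810532955}}{1429} \approx 614.56 i$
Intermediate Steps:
$M = - \frac{39}{2}$ ($M = - \frac{1}{2} - 19 = - \frac{39}{2} \approx -19.5$)
$p{\left(H \right)} = - \frac{39}{2}$
$B{\left(T,b \right)} = 10 + 2 T b$ ($B{\left(T,b \right)} = 2 T b + 10 = 10 + 2 T b$)
$G{\left(J \right)} = - \frac{2}{1429}$ ($G{\left(J \right)} = \frac{1}{-695 - \frac{39}{2}} = \frac{1}{- \frac{1429}{2}} = - \frac{2}{1429}$)
$\sqrt{G{\left(B{\left(27,20 \right)} \right)} - 377682} = \sqrt{- \frac{2}{1429} - 377682} = \sqrt{- \frac{539707580}{1429}} = \frac{2 i \sqrt{192810532955}}{1429}$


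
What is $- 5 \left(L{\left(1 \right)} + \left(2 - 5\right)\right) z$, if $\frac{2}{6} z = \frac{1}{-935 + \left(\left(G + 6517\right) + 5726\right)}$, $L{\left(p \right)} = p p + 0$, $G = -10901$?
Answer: $\frac{30}{407} \approx 0.07371$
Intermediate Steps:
$L{\left(p \right)} = p^{2}$ ($L{\left(p \right)} = p^{2} + 0 = p^{2}$)
$z = \frac{3}{407}$ ($z = \frac{3}{-935 + \left(\left(-10901 + 6517\right) + 5726\right)} = \frac{3}{-935 + \left(-4384 + 5726\right)} = \frac{3}{-935 + 1342} = \frac{3}{407} \approx 0.007371$)
$- 5 \left(L{\left(1 \right)} + \left(2 - 5\right)\right) z = - 5 \left(1^{2} + \left(2 - 5\right)\right) \frac{3}{407} = - 5 \left(1 + \left(2 - 5\right)\right) \frac{3}{407} = - 5 \left(1 - 3\right) \frac{3}{407} = \left(-5\right) \left(-2\right) \frac{3}{407} = 10 \cdot \frac{3}{407} = \frac{30}{407}$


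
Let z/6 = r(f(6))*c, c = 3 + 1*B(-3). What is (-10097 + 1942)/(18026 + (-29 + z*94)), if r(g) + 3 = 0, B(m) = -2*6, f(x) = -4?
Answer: -1631/6645 ≈ -0.24545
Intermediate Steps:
B(m) = -12
r(g) = -3 (r(g) = -3 + 0 = -3)
c = -9 (c = 3 + 1*(-12) = 3 - 12 = -9)
z = 162 (z = 6*(-3*(-9)) = 6*27 = 162)
(-10097 + 1942)/(18026 + (-29 + z*94)) = (-10097 + 1942)/(18026 + (-29 + 162*94)) = -8155/(18026 + (-29 + 15228)) = -8155/(18026 + 15199) = -8155/33225 = -8155*1/33225 = -1631/6645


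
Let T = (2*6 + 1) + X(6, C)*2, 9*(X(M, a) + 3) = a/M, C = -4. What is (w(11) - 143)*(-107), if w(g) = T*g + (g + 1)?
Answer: 160714/27 ≈ 5952.4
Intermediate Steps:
X(M, a) = -3 + a/(9*M) (X(M, a) = -3 + (a/M)/9 = -3 + a/(9*M))
T = 185/27 (T = (2*6 + 1) + (-3 + (⅑)*(-4)/6)*2 = (12 + 1) + (-3 + (⅑)*(-4)*(⅙))*2 = 13 + (-3 - 2/27)*2 = 13 - 83/27*2 = 13 - 166/27 = 185/27 ≈ 6.8519)
w(g) = 1 + 212*g/27 (w(g) = 185*g/27 + (g + 1) = 185*g/27 + (1 + g) = 1 + 212*g/27)
(w(11) - 143)*(-107) = ((1 + (212/27)*11) - 143)*(-107) = ((1 + 2332/27) - 143)*(-107) = (2359/27 - 143)*(-107) = -1502/27*(-107) = 160714/27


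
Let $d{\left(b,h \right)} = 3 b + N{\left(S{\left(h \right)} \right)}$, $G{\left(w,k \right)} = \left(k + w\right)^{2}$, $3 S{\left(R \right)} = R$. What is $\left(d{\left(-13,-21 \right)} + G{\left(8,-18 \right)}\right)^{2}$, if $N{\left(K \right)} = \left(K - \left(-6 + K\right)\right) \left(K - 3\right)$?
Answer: $1$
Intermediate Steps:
$S{\left(R \right)} = \frac{R}{3}$
$N{\left(K \right)} = -18 + 6 K$ ($N{\left(K \right)} = 6 \left(-3 + K\right) = -18 + 6 K$)
$d{\left(b,h \right)} = -18 + 2 h + 3 b$ ($d{\left(b,h \right)} = 3 b + \left(-18 + 6 \frac{h}{3}\right) = 3 b + \left(-18 + 2 h\right) = -18 + 2 h + 3 b$)
$\left(d{\left(-13,-21 \right)} + G{\left(8,-18 \right)}\right)^{2} = \left(\left(-18 + 2 \left(-21\right) + 3 \left(-13\right)\right) + \left(-18 + 8\right)^{2}\right)^{2} = \left(\left(-18 - 42 - 39\right) + \left(-10\right)^{2}\right)^{2} = \left(-99 + 100\right)^{2} = 1^{2} = 1$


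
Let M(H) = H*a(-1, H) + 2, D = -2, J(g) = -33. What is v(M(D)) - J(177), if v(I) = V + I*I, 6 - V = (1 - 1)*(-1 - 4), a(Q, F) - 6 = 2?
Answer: 235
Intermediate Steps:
a(Q, F) = 8 (a(Q, F) = 6 + 2 = 8)
V = 6 (V = 6 - (1 - 1)*(-1 - 4) = 6 - 0*(-5) = 6 - 1*0 = 6 + 0 = 6)
M(H) = 2 + 8*H (M(H) = H*8 + 2 = 8*H + 2 = 2 + 8*H)
v(I) = 6 + I² (v(I) = 6 + I*I = 6 + I²)
v(M(D)) - J(177) = (6 + (2 + 8*(-2))²) - 1*(-33) = (6 + (2 - 16)²) + 33 = (6 + (-14)²) + 33 = (6 + 196) + 33 = 202 + 33 = 235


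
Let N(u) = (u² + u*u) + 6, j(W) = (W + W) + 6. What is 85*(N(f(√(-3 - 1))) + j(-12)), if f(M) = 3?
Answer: 510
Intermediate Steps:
j(W) = 6 + 2*W (j(W) = 2*W + 6 = 6 + 2*W)
N(u) = 6 + 2*u² (N(u) = (u² + u²) + 6 = 2*u² + 6 = 6 + 2*u²)
85*(N(f(√(-3 - 1))) + j(-12)) = 85*((6 + 2*3²) + (6 + 2*(-12))) = 85*((6 + 2*9) + (6 - 24)) = 85*((6 + 18) - 18) = 85*(24 - 18) = 85*6 = 510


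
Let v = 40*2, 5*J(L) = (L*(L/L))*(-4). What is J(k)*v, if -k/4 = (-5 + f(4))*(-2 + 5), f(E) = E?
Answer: -768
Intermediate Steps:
k = 12 (k = -4*(-5 + 4)*(-2 + 5) = -(-4)*3 = -4*(-3) = 12)
J(L) = -4*L/5 (J(L) = ((L*(L/L))*(-4))/5 = ((L*1)*(-4))/5 = (L*(-4))/5 = (-4*L)/5 = -4*L/5)
v = 80
J(k)*v = -⅘*12*80 = -48/5*80 = -768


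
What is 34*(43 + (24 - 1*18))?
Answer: 1666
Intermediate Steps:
34*(43 + (24 - 1*18)) = 34*(43 + (24 - 18)) = 34*(43 + 6) = 34*49 = 1666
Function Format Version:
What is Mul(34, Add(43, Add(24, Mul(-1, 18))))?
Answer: 1666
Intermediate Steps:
Mul(34, Add(43, Add(24, Mul(-1, 18)))) = Mul(34, Add(43, Add(24, -18))) = Mul(34, Add(43, 6)) = Mul(34, 49) = 1666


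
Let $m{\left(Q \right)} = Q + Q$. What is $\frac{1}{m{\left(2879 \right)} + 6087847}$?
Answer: $\frac{1}{6093605} \approx 1.6411 \cdot 10^{-7}$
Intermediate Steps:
$m{\left(Q \right)} = 2 Q$
$\frac{1}{m{\left(2879 \right)} + 6087847} = \frac{1}{2 \cdot 2879 + 6087847} = \frac{1}{5758 + 6087847} = \frac{1}{6093605}$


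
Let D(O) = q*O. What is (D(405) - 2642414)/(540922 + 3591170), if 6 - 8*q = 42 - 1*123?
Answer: -21104077/33056736 ≈ -0.63842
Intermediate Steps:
q = 87/8 (q = ¾ - (42 - 1*123)/8 = ¾ - (42 - 123)/8 = ¾ - ⅛*(-81) = ¾ + 81/8 = 87/8 ≈ 10.875)
D(O) = 87*O/8
(D(405) - 2642414)/(540922 + 3591170) = ((87/8)*405 - 2642414)/(540922 + 3591170) = (35235/8 - 2642414)/4132092 = -21104077/8*1/4132092 = -21104077/33056736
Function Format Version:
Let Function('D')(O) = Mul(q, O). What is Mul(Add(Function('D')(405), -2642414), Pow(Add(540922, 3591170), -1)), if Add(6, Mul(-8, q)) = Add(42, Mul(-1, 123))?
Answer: Rational(-21104077, 33056736) ≈ -0.63842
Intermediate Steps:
q = Rational(87, 8) (q = Add(Rational(3, 4), Mul(Rational(-1, 8), Add(42, Mul(-1, 123)))) = Add(Rational(3, 4), Mul(Rational(-1, 8), Add(42, -123))) = Add(Rational(3, 4), Mul(Rational(-1, 8), -81)) = Add(Rational(3, 4), Rational(81, 8)) = Rational(87, 8) ≈ 10.875)
Function('D')(O) = Mul(Rational(87, 8), O)
Mul(Add(Function('D')(405), -2642414), Pow(Add(540922, 3591170), -1)) = Mul(Add(Mul(Rational(87, 8), 405), -2642414), Pow(Add(540922, 3591170), -1)) = Mul(Add(Rational(35235, 8), -2642414), Pow(4132092, -1)) = Mul(Rational(-21104077, 8), Rational(1, 4132092)) = Rational(-21104077, 33056736)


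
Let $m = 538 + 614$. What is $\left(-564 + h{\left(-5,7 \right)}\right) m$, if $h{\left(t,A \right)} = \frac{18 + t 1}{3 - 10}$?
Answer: $- \frac{4563072}{7} \approx -6.5187 \cdot 10^{5}$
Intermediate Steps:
$m = 1152$
$h{\left(t,A \right)} = - \frac{18}{7} - \frac{t}{7}$ ($h{\left(t,A \right)} = \frac{18 + t}{-7} = \left(18 + t\right) \left(- \frac{1}{7}\right) = - \frac{18}{7} - \frac{t}{7}$)
$\left(-564 + h{\left(-5,7 \right)}\right) m = \left(-564 - \frac{13}{7}\right) 1152 = \left(- \frac{3961}{7}\right) 1152 = - \frac{4563072}{7}$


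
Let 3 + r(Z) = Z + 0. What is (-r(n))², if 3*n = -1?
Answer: 100/9 ≈ 11.111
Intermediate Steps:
n = -⅓ (n = (⅓)*(-1) = -⅓ ≈ -0.33333)
r(Z) = -3 + Z (r(Z) = -3 + (Z + 0) = -3 + Z)
(-r(n))² = (-(-3 - ⅓))² = (-1*(-10/3))² = (10/3)² = 100/9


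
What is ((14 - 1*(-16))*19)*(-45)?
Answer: -25650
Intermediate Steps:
((14 - 1*(-16))*19)*(-45) = ((14 + 16)*19)*(-45) = (30*19)*(-45) = 570*(-45) = -25650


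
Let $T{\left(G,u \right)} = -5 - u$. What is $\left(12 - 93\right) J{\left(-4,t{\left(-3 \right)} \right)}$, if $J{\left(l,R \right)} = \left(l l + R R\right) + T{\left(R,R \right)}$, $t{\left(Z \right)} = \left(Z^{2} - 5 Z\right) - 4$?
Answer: $-31671$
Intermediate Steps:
$t{\left(Z \right)} = -4 + Z^{2} - 5 Z$
$J{\left(l,R \right)} = -5 + R^{2} + l^{2} - R$ ($J{\left(l,R \right)} = \left(l l + R R\right) - \left(5 + R\right) = \left(l^{2} + R^{2}\right) - \left(5 + R\right) = \left(R^{2} + l^{2}\right) - \left(5 + R\right) = -5 + R^{2} + l^{2} - R$)
$\left(12 - 93\right) J{\left(-4,t{\left(-3 \right)} \right)} = \left(12 - 93\right) \left(-5 + \left(-4 + \left(-3\right)^{2} - -15\right)^{2} + \left(-4\right)^{2} - \left(-4 + \left(-3\right)^{2} - -15\right)\right) = - 81 \left(-5 + \left(-4 + 9 + 15\right)^{2} + 16 - \left(-4 + 9 + 15\right)\right) = - 81 \left(-5 + 20^{2} + 16 - 20\right) = - 81 \left(-5 + 400 + 16 - 20\right) = \left(-81\right) 391 = -31671$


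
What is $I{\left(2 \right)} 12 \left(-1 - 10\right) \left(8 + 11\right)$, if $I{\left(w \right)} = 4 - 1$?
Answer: $-7524$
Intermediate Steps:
$I{\left(w \right)} = 3$ ($I{\left(w \right)} = 4 - 1 = 3$)
$I{\left(2 \right)} 12 \left(-1 - 10\right) \left(8 + 11\right) = 3 \cdot 12 \left(-1 - 10\right) \left(8 + 11\right) = 36 \left(\left(-11\right) 19\right) = 36 \left(-209\right) = -7524$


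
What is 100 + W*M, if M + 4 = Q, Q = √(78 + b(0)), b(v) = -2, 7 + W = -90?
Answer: 488 - 194*√19 ≈ -357.63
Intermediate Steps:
W = -97 (W = -7 - 90 = -97)
Q = 2*√19 (Q = √(78 - 2) = √76 = 2*√19 ≈ 8.7178)
M = -4 + 2*√19 ≈ 4.7178
100 + W*M = 100 - 97*(-4 + 2*√19) = 100 + (388 - 194*√19) = 488 - 194*√19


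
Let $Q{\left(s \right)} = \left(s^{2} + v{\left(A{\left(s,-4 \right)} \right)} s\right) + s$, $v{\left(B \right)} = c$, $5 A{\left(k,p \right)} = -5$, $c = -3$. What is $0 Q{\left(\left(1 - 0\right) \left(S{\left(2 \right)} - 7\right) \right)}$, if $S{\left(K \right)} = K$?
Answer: $0$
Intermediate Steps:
$A{\left(k,p \right)} = -1$ ($A{\left(k,p \right)} = \frac{1}{5} \left(-5\right) = -1$)
$v{\left(B \right)} = -3$
$Q{\left(s \right)} = s^{2} - 2 s$ ($Q{\left(s \right)} = \left(s^{2} - 3 s\right) + s = s^{2} - 2 s$)
$0 Q{\left(\left(1 - 0\right) \left(S{\left(2 \right)} - 7\right) \right)} = 0 \left(1 - 0\right) \left(2 - 7\right) \left(-2 + \left(1 - 0\right) \left(2 - 7\right)\right) = 0 \left(1 + 0\right) \left(-5\right) \left(-2 + \left(1 + 0\right) \left(-5\right)\right) = 0 \cdot 1 \left(-5\right) \left(-2 + 1 \left(-5\right)\right) = 0 \left(- 5 \left(-2 - 5\right)\right) = 0 \left(\left(-5\right) \left(-7\right)\right) = 0 \cdot 35 = 0$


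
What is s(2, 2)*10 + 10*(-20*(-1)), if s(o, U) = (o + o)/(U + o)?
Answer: 210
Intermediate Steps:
s(o, U) = 2*o/(U + o) (s(o, U) = (2*o)/(U + o) = 2*o/(U + o))
s(2, 2)*10 + 10*(-20*(-1)) = (2*2/(2 + 2))*10 + 10*(-20*(-1)) = (2*2/4)*10 + 10*20 = (2*2*(¼))*10 + 200 = 1*10 + 200 = 10 + 200 = 210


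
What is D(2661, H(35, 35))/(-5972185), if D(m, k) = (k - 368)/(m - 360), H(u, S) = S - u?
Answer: 368/13741997685 ≈ 2.6779e-8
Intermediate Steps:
D(m, k) = (-368 + k)/(-360 + m)
D(2661, H(35, 35))/(-5972185) = ((-368 + (35 - 1*35))/(-360 + 2661))/(-5972185) = ((-368 + (35 - 35))/2301)*(-1/5972185) = ((-368 + 0)/2301)*(-1/5972185) = ((1/2301)*(-368))*(-1/5972185) = -368/2301*(-1/5972185) = 368/13741997685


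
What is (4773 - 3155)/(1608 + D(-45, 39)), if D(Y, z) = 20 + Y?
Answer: 1618/1583 ≈ 1.0221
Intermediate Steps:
(4773 - 3155)/(1608 + D(-45, 39)) = (4773 - 3155)/(1608 + (20 - 45)) = 1618/(1608 - 25) = 1618/1583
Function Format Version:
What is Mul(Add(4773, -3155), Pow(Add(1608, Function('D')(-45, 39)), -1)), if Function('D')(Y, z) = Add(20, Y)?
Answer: Rational(1618, 1583) ≈ 1.0221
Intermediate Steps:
Mul(Add(4773, -3155), Pow(Add(1608, Function('D')(-45, 39)), -1)) = Mul(Add(4773, -3155), Pow(Add(1608, Add(20, -45)), -1)) = Mul(1618, Pow(Add(1608, -25), -1)) = Mul(1618, Pow(1583, -1)) = Mul(1618, Rational(1, 1583)) = Rational(1618, 1583)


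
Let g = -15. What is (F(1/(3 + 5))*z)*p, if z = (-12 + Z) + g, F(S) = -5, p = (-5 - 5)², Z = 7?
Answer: 10000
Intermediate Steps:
p = 100 (p = (-10)² = 100)
z = -20 (z = (-12 + 7) - 15 = -5 - 15 = -20)
(F(1/(3 + 5))*z)*p = -5*(-20)*100 = 100*100 = 10000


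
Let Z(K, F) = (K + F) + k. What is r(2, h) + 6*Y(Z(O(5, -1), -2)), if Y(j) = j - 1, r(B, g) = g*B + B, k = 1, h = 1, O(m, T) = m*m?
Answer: 142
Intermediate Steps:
O(m, T) = m**2
Z(K, F) = 1 + F + K (Z(K, F) = (K + F) + 1 = (F + K) + 1 = 1 + F + K)
r(B, g) = B + B*g (r(B, g) = B*g + B = B + B*g)
Y(j) = -1 + j
r(2, h) + 6*Y(Z(O(5, -1), -2)) = 2*(1 + 1) + 6*(-1 + (1 - 2 + 5**2)) = 2*2 + 6*(-1 + (1 - 2 + 25)) = 4 + 6*(-1 + 24) = 4 + 6*23 = 4 + 138 = 142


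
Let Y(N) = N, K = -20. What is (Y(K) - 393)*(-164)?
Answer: 67732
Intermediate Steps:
(Y(K) - 393)*(-164) = (-20 - 393)*(-164) = -413*(-164) = 67732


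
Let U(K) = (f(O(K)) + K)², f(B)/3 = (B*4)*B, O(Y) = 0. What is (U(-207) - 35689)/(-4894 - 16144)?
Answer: -3580/10519 ≈ -0.34034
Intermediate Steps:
f(B) = 12*B² (f(B) = 3*((B*4)*B) = 3*((4*B)*B) = 3*(4*B²) = 12*B²)
U(K) = K² (U(K) = (12*0² + K)² = (12*0 + K)² = (0 + K)² = K²)
(U(-207) - 35689)/(-4894 - 16144) = ((-207)² - 35689)/(-4894 - 16144) = (42849 - 35689)/(-21038) = 7160*(-1/21038) = -3580/10519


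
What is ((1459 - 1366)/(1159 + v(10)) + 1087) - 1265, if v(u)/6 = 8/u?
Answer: -1035317/5819 ≈ -177.92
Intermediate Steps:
v(u) = 48/u (v(u) = 6*(8/u) = 48/u)
((1459 - 1366)/(1159 + v(10)) + 1087) - 1265 = ((1459 - 1366)/(1159 + 48/10) + 1087) - 1265 = (93/(1159 + 48*(⅒)) + 1087) - 1265 = (93/(1159 + 24/5) + 1087) - 1265 = (93/(5819/5) + 1087) - 1265 = (93*(5/5819) + 1087) - 1265 = (465/5819 + 1087) - 1265 = 6325718/5819 - 1265 = -1035317/5819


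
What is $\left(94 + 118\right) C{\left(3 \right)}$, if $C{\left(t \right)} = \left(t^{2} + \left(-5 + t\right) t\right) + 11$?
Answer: $2968$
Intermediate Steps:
$C{\left(t \right)} = 11 + t^{2} + t \left(-5 + t\right)$ ($C{\left(t \right)} = \left(t^{2} + t \left(-5 + t\right)\right) + 11 = 11 + t^{2} + t \left(-5 + t\right)$)
$\left(94 + 118\right) C{\left(3 \right)} = \left(94 + 118\right) \left(11 - 15 + 2 \cdot 3^{2}\right) = 212 \left(11 - 15 + 2 \cdot 9\right) = 212 \left(11 - 15 + 18\right) = 212 \cdot 14 = 2968$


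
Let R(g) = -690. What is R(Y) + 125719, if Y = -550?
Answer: 125029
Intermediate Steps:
R(Y) + 125719 = -690 + 125719 = 125029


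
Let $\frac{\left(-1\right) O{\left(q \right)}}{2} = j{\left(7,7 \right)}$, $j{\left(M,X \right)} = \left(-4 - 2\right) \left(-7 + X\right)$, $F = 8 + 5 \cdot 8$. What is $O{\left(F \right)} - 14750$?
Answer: $-14750$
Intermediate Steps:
$F = 48$ ($F = 8 + 40 = 48$)
$j{\left(M,X \right)} = 42 - 6 X$ ($j{\left(M,X \right)} = - 6 \left(-7 + X\right) = 42 - 6 X$)
$O{\left(q \right)} = 0$ ($O{\left(q \right)} = - 2 \left(42 - 42\right) = \left(-2\right) 0 = 0$)
$O{\left(F \right)} - 14750 = 0 - 14750 = -14750$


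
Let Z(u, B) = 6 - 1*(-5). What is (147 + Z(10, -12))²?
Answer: 24964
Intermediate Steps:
Z(u, B) = 11 (Z(u, B) = 6 + 5 = 11)
(147 + Z(10, -12))² = (147 + 11)² = 158² = 24964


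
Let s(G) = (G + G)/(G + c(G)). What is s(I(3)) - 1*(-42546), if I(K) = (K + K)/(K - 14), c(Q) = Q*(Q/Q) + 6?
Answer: 382912/9 ≈ 42546.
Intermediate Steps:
c(Q) = 6 + Q (c(Q) = Q*1 + 6 = Q + 6 = 6 + Q)
I(K) = 2*K/(-14 + K) (I(K) = (2*K)/(-14 + K) = 2*K/(-14 + K))
s(G) = 2*G/(6 + 2*G) (s(G) = (G + G)/(G + (6 + G)) = (2*G)/(6 + 2*G) = 2*G/(6 + 2*G))
s(I(3)) - 1*(-42546) = (2*3/(-14 + 3))/(3 + 2*3/(-14 + 3)) - 1*(-42546) = (2*3/(-11))/(3 + 2*3/(-11)) + 42546 = (2*3*(-1/11))/(3 + 2*3*(-1/11)) + 42546 = -6/(11*(3 - 6/11)) + 42546 = -6/(11*27/11) + 42546 = -6/11*11/27 + 42546 = -2/9 + 42546 = 382912/9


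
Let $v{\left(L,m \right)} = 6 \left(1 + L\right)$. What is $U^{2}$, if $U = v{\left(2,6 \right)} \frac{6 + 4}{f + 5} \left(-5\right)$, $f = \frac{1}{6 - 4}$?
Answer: $\frac{3240000}{121} \approx 26777.0$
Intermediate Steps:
$f = \frac{1}{2} \approx 0.5$
$v{\left(L,m \right)} = 6 + 6 L$
$U = - \frac{1800}{11}$ ($U = \left(6 + 6 \cdot 2\right) \frac{6 + 4}{\frac{1}{2} + 5} \left(-5\right) = \left(6 + 12\right) \frac{10}{\frac{11}{2}} \left(-5\right) = 18 \cdot 10 \cdot \frac{2}{11} \left(-5\right) = 18 \cdot \frac{20}{11} \left(-5\right) = \frac{360}{11} \left(-5\right) = - \frac{1800}{11} \approx -163.64$)
$U^{2} = \left(- \frac{1800}{11}\right)^{2} = \frac{3240000}{121}$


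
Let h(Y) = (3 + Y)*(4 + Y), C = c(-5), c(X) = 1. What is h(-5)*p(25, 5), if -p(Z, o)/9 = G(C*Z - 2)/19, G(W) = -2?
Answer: 36/19 ≈ 1.8947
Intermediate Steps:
C = 1
p(Z, o) = 18/19 (p(Z, o) = -(-18)/19 = -9*(-2/19) = 18/19)
h(-5)*p(25, 5) = (12 + (-5)² + 7*(-5))*(18/19) = (12 + 25 - 35)*(18/19) = 2*(18/19) = 36/19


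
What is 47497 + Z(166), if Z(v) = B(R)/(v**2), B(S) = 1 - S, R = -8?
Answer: 1308827341/27556 ≈ 47497.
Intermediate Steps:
Z(v) = 9/v**2 (Z(v) = (1 - 1*(-8))/(v**2) = (1 + 8)/v**2 = 9/v**2)
47497 + Z(166) = 47497 + 9/166**2 = 47497 + 9*(1/27556) = 47497 + 9/27556 = 1308827341/27556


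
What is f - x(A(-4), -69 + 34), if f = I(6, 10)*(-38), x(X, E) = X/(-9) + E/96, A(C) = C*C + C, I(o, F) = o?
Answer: -21725/96 ≈ -226.30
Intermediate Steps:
A(C) = C + C² (A(C) = C² + C = C + C²)
x(X, E) = -X/9 + E/96 (x(X, E) = X*(-⅑) + E*(1/96) = -X/9 + E/96)
f = -228 (f = 6*(-38) = -228)
f - x(A(-4), -69 + 34) = -228 - (-(-4)*(1 - 4)/9 + (-69 + 34)/96) = -228 - (-(-4)*(-3)/9 + (1/96)*(-35)) = -228 - (-⅑*12 - 35/96) = -228 - (-4/3 - 35/96) = -228 - 1*(-163/96) = -228 + 163/96 = -21725/96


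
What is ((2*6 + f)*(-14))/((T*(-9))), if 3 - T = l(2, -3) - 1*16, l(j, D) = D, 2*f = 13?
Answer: 259/198 ≈ 1.3081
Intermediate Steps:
f = 13/2 (f = (½)*13 = 13/2 ≈ 6.5000)
T = 22 (T = 3 - (-3 - 1*16) = 3 - (-3 - 16) = 3 - 1*(-19) = 3 + 19 = 22)
((2*6 + f)*(-14))/((T*(-9))) = ((2*6 + 13/2)*(-14))/((22*(-9))) = ((12 + 13/2)*(-14))/(-198) = ((37/2)*(-14))*(-1/198) = -259*(-1/198) = 259/198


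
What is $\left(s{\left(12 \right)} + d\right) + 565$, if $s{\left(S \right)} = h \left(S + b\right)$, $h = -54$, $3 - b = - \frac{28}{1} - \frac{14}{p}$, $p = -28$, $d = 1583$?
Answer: $-147$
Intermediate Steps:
$b = \frac{61}{2}$ ($b = 3 - \left(- \frac{28}{1} - \frac{14}{-28}\right) = 3 - \left(\left(-28\right) 1 - - \frac{1}{2}\right) = 3 - \left(-28 + \frac{1}{2}\right) = 3 - - \frac{55}{2} = 3 + \frac{55}{2} = \frac{61}{2} \approx 30.5$)
$s{\left(S \right)} = -1647 - 54 S$ ($s{\left(S \right)} = - 54 \left(S + \frac{61}{2}\right) = - 54 \left(\frac{61}{2} + S\right) = -1647 - 54 S$)
$\left(s{\left(12 \right)} + d\right) + 565 = \left(\left(-1647 - 648\right) + 1583\right) + 565 = \left(-2295 + 1583\right) + 565 = -712 + 565 = -147$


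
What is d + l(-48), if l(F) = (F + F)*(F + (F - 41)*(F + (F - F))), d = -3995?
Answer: -409499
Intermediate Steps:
l(F) = 2*F*(F + F*(-41 + F)) (l(F) = (2*F)*(F + (-41 + F)*(F + 0)) = (2*F)*(F + (-41 + F)*F) = (2*F)*(F + F*(-41 + F)) = 2*F*(F + F*(-41 + F)))
d + l(-48) = -3995 + 2*(-48)**2*(-40 - 48) = -3995 + 2*2304*(-88) = -3995 - 405504 = -409499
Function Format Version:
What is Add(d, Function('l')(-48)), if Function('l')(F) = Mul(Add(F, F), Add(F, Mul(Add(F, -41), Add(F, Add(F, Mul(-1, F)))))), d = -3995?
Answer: -409499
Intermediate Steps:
Function('l')(F) = Mul(2, F, Add(F, Mul(F, Add(-41, F)))) (Function('l')(F) = Mul(Mul(2, F), Add(F, Mul(Add(-41, F), Add(F, 0)))) = Mul(Mul(2, F), Add(F, Mul(Add(-41, F), F))) = Mul(Mul(2, F), Add(F, Mul(F, Add(-41, F)))) = Mul(2, F, Add(F, Mul(F, Add(-41, F)))))
Add(d, Function('l')(-48)) = Add(-3995, Mul(2, Pow(-48, 2), Add(-40, -48))) = Add(-3995, Mul(2, 2304, -88)) = Add(-3995, -405504) = -409499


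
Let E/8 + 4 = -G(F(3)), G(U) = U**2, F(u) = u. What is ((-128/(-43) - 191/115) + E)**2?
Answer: 257833419529/24453025 ≈ 10544.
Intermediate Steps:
E = -104 (E = -32 + 8*(-1*3**2) = -32 + 8*(-1*9) = -32 + 8*(-9) = -32 - 72 = -104)
((-128/(-43) - 191/115) + E)**2 = ((-128/(-43) - 191/115) - 104)**2 = ((-128*(-1/43) - 191*1/115) - 104)**2 = ((128/43 - 191/115) - 104)**2 = (6507/4945 - 104)**2 = (-507773/4945)**2 = 257833419529/24453025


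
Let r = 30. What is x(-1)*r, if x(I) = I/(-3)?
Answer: 10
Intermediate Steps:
x(I) = -I/3 (x(I) = I*(-1/3) = -I/3)
x(-1)*r = -1/3*(-1)*30 = (1/3)*30 = 10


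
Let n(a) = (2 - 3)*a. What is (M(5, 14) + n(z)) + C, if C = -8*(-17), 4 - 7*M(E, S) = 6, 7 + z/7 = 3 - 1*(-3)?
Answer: 999/7 ≈ 142.71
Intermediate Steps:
z = -7 (z = -49 + 7*(3 - 1*(-3)) = -49 + 7*(3 + 3) = -49 + 7*6 = -49 + 42 = -7)
n(a) = -a
M(E, S) = -2/7 (M(E, S) = 4/7 - ⅐*6 = 4/7 - 6/7 = -2/7)
C = 136
(M(5, 14) + n(z)) + C = (-2/7 - 1*(-7)) + 136 = (-2/7 + 7) + 136 = 47/7 + 136 = 999/7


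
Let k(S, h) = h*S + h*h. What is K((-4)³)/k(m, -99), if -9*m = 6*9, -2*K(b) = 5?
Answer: -1/4158 ≈ -0.00024050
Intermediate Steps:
K(b) = -5/2 (K(b) = -½*5 = -5/2)
m = -6 (m = -2*9/3 = -⅑*54 = -6)
k(S, h) = h² + S*h (k(S, h) = S*h + h² = h² + S*h)
K((-4)³)/k(m, -99) = -5*(-1/(99*(-6 - 99)))/2 = -5/(2*((-99*(-105)))) = -5/2/10395 = -5/2*1/10395 = -1/4158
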